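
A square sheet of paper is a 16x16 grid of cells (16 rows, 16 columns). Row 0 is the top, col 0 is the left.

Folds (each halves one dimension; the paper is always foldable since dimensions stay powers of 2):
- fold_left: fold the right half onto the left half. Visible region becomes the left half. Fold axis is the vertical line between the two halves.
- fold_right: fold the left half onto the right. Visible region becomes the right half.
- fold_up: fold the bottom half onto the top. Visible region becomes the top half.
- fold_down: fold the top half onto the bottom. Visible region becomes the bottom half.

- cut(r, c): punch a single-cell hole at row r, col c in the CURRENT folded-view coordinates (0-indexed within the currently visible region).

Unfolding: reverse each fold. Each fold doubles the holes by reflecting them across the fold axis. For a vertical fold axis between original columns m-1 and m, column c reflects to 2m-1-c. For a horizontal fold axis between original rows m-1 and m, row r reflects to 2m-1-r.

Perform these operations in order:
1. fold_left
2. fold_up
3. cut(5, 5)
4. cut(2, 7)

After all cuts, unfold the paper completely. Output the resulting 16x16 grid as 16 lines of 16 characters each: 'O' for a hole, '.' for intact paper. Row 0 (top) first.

Answer: ................
................
.......OO.......
................
................
.....O....O.....
................
................
................
................
.....O....O.....
................
................
.......OO.......
................
................

Derivation:
Op 1 fold_left: fold axis v@8; visible region now rows[0,16) x cols[0,8) = 16x8
Op 2 fold_up: fold axis h@8; visible region now rows[0,8) x cols[0,8) = 8x8
Op 3 cut(5, 5): punch at orig (5,5); cuts so far [(5, 5)]; region rows[0,8) x cols[0,8) = 8x8
Op 4 cut(2, 7): punch at orig (2,7); cuts so far [(2, 7), (5, 5)]; region rows[0,8) x cols[0,8) = 8x8
Unfold 1 (reflect across h@8): 4 holes -> [(2, 7), (5, 5), (10, 5), (13, 7)]
Unfold 2 (reflect across v@8): 8 holes -> [(2, 7), (2, 8), (5, 5), (5, 10), (10, 5), (10, 10), (13, 7), (13, 8)]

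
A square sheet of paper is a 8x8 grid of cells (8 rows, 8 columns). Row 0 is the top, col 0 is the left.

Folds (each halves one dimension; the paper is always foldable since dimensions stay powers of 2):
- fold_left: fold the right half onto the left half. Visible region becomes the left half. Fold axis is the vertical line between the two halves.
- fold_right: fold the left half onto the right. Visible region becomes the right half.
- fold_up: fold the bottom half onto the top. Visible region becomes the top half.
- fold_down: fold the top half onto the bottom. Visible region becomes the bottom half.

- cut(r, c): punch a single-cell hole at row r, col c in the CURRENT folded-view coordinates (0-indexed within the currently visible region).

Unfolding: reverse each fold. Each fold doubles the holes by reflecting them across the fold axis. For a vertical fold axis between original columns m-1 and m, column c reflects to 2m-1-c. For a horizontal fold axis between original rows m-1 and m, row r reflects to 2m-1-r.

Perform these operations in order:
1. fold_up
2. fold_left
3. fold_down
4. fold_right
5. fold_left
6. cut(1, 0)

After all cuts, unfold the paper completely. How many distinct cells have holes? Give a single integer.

Op 1 fold_up: fold axis h@4; visible region now rows[0,4) x cols[0,8) = 4x8
Op 2 fold_left: fold axis v@4; visible region now rows[0,4) x cols[0,4) = 4x4
Op 3 fold_down: fold axis h@2; visible region now rows[2,4) x cols[0,4) = 2x4
Op 4 fold_right: fold axis v@2; visible region now rows[2,4) x cols[2,4) = 2x2
Op 5 fold_left: fold axis v@3; visible region now rows[2,4) x cols[2,3) = 2x1
Op 6 cut(1, 0): punch at orig (3,2); cuts so far [(3, 2)]; region rows[2,4) x cols[2,3) = 2x1
Unfold 1 (reflect across v@3): 2 holes -> [(3, 2), (3, 3)]
Unfold 2 (reflect across v@2): 4 holes -> [(3, 0), (3, 1), (3, 2), (3, 3)]
Unfold 3 (reflect across h@2): 8 holes -> [(0, 0), (0, 1), (0, 2), (0, 3), (3, 0), (3, 1), (3, 2), (3, 3)]
Unfold 4 (reflect across v@4): 16 holes -> [(0, 0), (0, 1), (0, 2), (0, 3), (0, 4), (0, 5), (0, 6), (0, 7), (3, 0), (3, 1), (3, 2), (3, 3), (3, 4), (3, 5), (3, 6), (3, 7)]
Unfold 5 (reflect across h@4): 32 holes -> [(0, 0), (0, 1), (0, 2), (0, 3), (0, 4), (0, 5), (0, 6), (0, 7), (3, 0), (3, 1), (3, 2), (3, 3), (3, 4), (3, 5), (3, 6), (3, 7), (4, 0), (4, 1), (4, 2), (4, 3), (4, 4), (4, 5), (4, 6), (4, 7), (7, 0), (7, 1), (7, 2), (7, 3), (7, 4), (7, 5), (7, 6), (7, 7)]

Answer: 32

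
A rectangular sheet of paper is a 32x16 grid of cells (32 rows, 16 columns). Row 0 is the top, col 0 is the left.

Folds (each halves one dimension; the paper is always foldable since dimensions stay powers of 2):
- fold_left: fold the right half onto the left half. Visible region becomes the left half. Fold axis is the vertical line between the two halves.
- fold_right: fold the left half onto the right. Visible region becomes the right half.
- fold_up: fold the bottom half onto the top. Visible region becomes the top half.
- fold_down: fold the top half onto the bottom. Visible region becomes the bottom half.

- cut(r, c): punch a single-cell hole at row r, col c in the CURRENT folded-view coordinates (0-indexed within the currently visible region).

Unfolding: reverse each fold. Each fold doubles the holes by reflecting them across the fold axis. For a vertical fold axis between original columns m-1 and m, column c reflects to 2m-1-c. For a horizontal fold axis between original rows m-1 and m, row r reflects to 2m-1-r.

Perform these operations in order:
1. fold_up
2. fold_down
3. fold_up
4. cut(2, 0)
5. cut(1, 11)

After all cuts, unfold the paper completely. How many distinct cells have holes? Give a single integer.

Answer: 16

Derivation:
Op 1 fold_up: fold axis h@16; visible region now rows[0,16) x cols[0,16) = 16x16
Op 2 fold_down: fold axis h@8; visible region now rows[8,16) x cols[0,16) = 8x16
Op 3 fold_up: fold axis h@12; visible region now rows[8,12) x cols[0,16) = 4x16
Op 4 cut(2, 0): punch at orig (10,0); cuts so far [(10, 0)]; region rows[8,12) x cols[0,16) = 4x16
Op 5 cut(1, 11): punch at orig (9,11); cuts so far [(9, 11), (10, 0)]; region rows[8,12) x cols[0,16) = 4x16
Unfold 1 (reflect across h@12): 4 holes -> [(9, 11), (10, 0), (13, 0), (14, 11)]
Unfold 2 (reflect across h@8): 8 holes -> [(1, 11), (2, 0), (5, 0), (6, 11), (9, 11), (10, 0), (13, 0), (14, 11)]
Unfold 3 (reflect across h@16): 16 holes -> [(1, 11), (2, 0), (5, 0), (6, 11), (9, 11), (10, 0), (13, 0), (14, 11), (17, 11), (18, 0), (21, 0), (22, 11), (25, 11), (26, 0), (29, 0), (30, 11)]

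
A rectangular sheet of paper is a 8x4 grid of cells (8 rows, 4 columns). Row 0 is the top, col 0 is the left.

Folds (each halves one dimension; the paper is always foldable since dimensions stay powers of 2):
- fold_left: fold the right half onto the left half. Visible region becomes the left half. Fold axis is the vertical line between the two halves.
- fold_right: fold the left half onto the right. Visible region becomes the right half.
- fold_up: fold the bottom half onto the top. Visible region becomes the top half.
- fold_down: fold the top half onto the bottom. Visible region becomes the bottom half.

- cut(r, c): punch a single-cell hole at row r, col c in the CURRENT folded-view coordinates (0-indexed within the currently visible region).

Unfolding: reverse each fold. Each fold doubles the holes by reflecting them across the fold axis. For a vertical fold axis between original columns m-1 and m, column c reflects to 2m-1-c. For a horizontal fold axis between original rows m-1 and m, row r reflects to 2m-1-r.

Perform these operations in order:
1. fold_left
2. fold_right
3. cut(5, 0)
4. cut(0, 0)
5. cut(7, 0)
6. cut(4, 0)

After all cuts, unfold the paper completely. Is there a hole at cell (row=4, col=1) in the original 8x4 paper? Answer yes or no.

Answer: yes

Derivation:
Op 1 fold_left: fold axis v@2; visible region now rows[0,8) x cols[0,2) = 8x2
Op 2 fold_right: fold axis v@1; visible region now rows[0,8) x cols[1,2) = 8x1
Op 3 cut(5, 0): punch at orig (5,1); cuts so far [(5, 1)]; region rows[0,8) x cols[1,2) = 8x1
Op 4 cut(0, 0): punch at orig (0,1); cuts so far [(0, 1), (5, 1)]; region rows[0,8) x cols[1,2) = 8x1
Op 5 cut(7, 0): punch at orig (7,1); cuts so far [(0, 1), (5, 1), (7, 1)]; region rows[0,8) x cols[1,2) = 8x1
Op 6 cut(4, 0): punch at orig (4,1); cuts so far [(0, 1), (4, 1), (5, 1), (7, 1)]; region rows[0,8) x cols[1,2) = 8x1
Unfold 1 (reflect across v@1): 8 holes -> [(0, 0), (0, 1), (4, 0), (4, 1), (5, 0), (5, 1), (7, 0), (7, 1)]
Unfold 2 (reflect across v@2): 16 holes -> [(0, 0), (0, 1), (0, 2), (0, 3), (4, 0), (4, 1), (4, 2), (4, 3), (5, 0), (5, 1), (5, 2), (5, 3), (7, 0), (7, 1), (7, 2), (7, 3)]
Holes: [(0, 0), (0, 1), (0, 2), (0, 3), (4, 0), (4, 1), (4, 2), (4, 3), (5, 0), (5, 1), (5, 2), (5, 3), (7, 0), (7, 1), (7, 2), (7, 3)]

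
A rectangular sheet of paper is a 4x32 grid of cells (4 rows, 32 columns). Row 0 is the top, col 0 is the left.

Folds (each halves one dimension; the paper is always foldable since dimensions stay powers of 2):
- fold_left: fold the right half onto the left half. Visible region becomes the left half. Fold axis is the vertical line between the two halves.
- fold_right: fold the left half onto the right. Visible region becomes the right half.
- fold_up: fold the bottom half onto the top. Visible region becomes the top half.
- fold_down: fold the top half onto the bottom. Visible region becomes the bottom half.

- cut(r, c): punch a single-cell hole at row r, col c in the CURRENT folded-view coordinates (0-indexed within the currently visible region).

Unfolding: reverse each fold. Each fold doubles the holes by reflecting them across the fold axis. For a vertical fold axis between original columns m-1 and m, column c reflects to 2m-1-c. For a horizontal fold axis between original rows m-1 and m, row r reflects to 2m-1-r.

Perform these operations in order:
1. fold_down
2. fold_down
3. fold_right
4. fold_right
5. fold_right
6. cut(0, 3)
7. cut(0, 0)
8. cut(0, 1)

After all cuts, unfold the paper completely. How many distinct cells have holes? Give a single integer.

Answer: 96

Derivation:
Op 1 fold_down: fold axis h@2; visible region now rows[2,4) x cols[0,32) = 2x32
Op 2 fold_down: fold axis h@3; visible region now rows[3,4) x cols[0,32) = 1x32
Op 3 fold_right: fold axis v@16; visible region now rows[3,4) x cols[16,32) = 1x16
Op 4 fold_right: fold axis v@24; visible region now rows[3,4) x cols[24,32) = 1x8
Op 5 fold_right: fold axis v@28; visible region now rows[3,4) x cols[28,32) = 1x4
Op 6 cut(0, 3): punch at orig (3,31); cuts so far [(3, 31)]; region rows[3,4) x cols[28,32) = 1x4
Op 7 cut(0, 0): punch at orig (3,28); cuts so far [(3, 28), (3, 31)]; region rows[3,4) x cols[28,32) = 1x4
Op 8 cut(0, 1): punch at orig (3,29); cuts so far [(3, 28), (3, 29), (3, 31)]; region rows[3,4) x cols[28,32) = 1x4
Unfold 1 (reflect across v@28): 6 holes -> [(3, 24), (3, 26), (3, 27), (3, 28), (3, 29), (3, 31)]
Unfold 2 (reflect across v@24): 12 holes -> [(3, 16), (3, 18), (3, 19), (3, 20), (3, 21), (3, 23), (3, 24), (3, 26), (3, 27), (3, 28), (3, 29), (3, 31)]
Unfold 3 (reflect across v@16): 24 holes -> [(3, 0), (3, 2), (3, 3), (3, 4), (3, 5), (3, 7), (3, 8), (3, 10), (3, 11), (3, 12), (3, 13), (3, 15), (3, 16), (3, 18), (3, 19), (3, 20), (3, 21), (3, 23), (3, 24), (3, 26), (3, 27), (3, 28), (3, 29), (3, 31)]
Unfold 4 (reflect across h@3): 48 holes -> [(2, 0), (2, 2), (2, 3), (2, 4), (2, 5), (2, 7), (2, 8), (2, 10), (2, 11), (2, 12), (2, 13), (2, 15), (2, 16), (2, 18), (2, 19), (2, 20), (2, 21), (2, 23), (2, 24), (2, 26), (2, 27), (2, 28), (2, 29), (2, 31), (3, 0), (3, 2), (3, 3), (3, 4), (3, 5), (3, 7), (3, 8), (3, 10), (3, 11), (3, 12), (3, 13), (3, 15), (3, 16), (3, 18), (3, 19), (3, 20), (3, 21), (3, 23), (3, 24), (3, 26), (3, 27), (3, 28), (3, 29), (3, 31)]
Unfold 5 (reflect across h@2): 96 holes -> [(0, 0), (0, 2), (0, 3), (0, 4), (0, 5), (0, 7), (0, 8), (0, 10), (0, 11), (0, 12), (0, 13), (0, 15), (0, 16), (0, 18), (0, 19), (0, 20), (0, 21), (0, 23), (0, 24), (0, 26), (0, 27), (0, 28), (0, 29), (0, 31), (1, 0), (1, 2), (1, 3), (1, 4), (1, 5), (1, 7), (1, 8), (1, 10), (1, 11), (1, 12), (1, 13), (1, 15), (1, 16), (1, 18), (1, 19), (1, 20), (1, 21), (1, 23), (1, 24), (1, 26), (1, 27), (1, 28), (1, 29), (1, 31), (2, 0), (2, 2), (2, 3), (2, 4), (2, 5), (2, 7), (2, 8), (2, 10), (2, 11), (2, 12), (2, 13), (2, 15), (2, 16), (2, 18), (2, 19), (2, 20), (2, 21), (2, 23), (2, 24), (2, 26), (2, 27), (2, 28), (2, 29), (2, 31), (3, 0), (3, 2), (3, 3), (3, 4), (3, 5), (3, 7), (3, 8), (3, 10), (3, 11), (3, 12), (3, 13), (3, 15), (3, 16), (3, 18), (3, 19), (3, 20), (3, 21), (3, 23), (3, 24), (3, 26), (3, 27), (3, 28), (3, 29), (3, 31)]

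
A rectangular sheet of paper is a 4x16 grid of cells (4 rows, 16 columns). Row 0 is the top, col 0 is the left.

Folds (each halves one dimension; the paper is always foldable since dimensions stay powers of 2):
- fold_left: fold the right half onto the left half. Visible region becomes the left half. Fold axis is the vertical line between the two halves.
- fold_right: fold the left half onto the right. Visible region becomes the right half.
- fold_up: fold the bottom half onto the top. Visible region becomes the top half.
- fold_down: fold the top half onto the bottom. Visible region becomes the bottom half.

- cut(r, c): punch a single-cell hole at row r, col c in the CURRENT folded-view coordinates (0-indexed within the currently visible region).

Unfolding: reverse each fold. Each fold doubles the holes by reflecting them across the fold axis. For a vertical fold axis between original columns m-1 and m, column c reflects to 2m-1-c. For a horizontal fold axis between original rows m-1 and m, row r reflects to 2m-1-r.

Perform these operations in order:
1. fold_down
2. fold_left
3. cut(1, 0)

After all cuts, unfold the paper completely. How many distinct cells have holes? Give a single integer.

Answer: 4

Derivation:
Op 1 fold_down: fold axis h@2; visible region now rows[2,4) x cols[0,16) = 2x16
Op 2 fold_left: fold axis v@8; visible region now rows[2,4) x cols[0,8) = 2x8
Op 3 cut(1, 0): punch at orig (3,0); cuts so far [(3, 0)]; region rows[2,4) x cols[0,8) = 2x8
Unfold 1 (reflect across v@8): 2 holes -> [(3, 0), (3, 15)]
Unfold 2 (reflect across h@2): 4 holes -> [(0, 0), (0, 15), (3, 0), (3, 15)]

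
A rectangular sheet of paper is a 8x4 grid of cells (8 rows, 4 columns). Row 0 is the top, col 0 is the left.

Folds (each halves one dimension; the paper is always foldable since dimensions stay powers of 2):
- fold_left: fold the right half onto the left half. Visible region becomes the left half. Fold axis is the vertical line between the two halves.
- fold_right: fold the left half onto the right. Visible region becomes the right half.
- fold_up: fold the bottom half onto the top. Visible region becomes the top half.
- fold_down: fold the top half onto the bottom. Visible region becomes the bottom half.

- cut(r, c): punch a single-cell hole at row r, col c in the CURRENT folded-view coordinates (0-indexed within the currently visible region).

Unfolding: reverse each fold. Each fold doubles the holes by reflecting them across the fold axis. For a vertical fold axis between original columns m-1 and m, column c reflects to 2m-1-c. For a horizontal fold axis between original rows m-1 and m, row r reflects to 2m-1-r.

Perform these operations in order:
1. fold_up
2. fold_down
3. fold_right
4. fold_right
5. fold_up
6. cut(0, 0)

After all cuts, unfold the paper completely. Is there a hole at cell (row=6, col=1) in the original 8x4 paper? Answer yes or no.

Answer: yes

Derivation:
Op 1 fold_up: fold axis h@4; visible region now rows[0,4) x cols[0,4) = 4x4
Op 2 fold_down: fold axis h@2; visible region now rows[2,4) x cols[0,4) = 2x4
Op 3 fold_right: fold axis v@2; visible region now rows[2,4) x cols[2,4) = 2x2
Op 4 fold_right: fold axis v@3; visible region now rows[2,4) x cols[3,4) = 2x1
Op 5 fold_up: fold axis h@3; visible region now rows[2,3) x cols[3,4) = 1x1
Op 6 cut(0, 0): punch at orig (2,3); cuts so far [(2, 3)]; region rows[2,3) x cols[3,4) = 1x1
Unfold 1 (reflect across h@3): 2 holes -> [(2, 3), (3, 3)]
Unfold 2 (reflect across v@3): 4 holes -> [(2, 2), (2, 3), (3, 2), (3, 3)]
Unfold 3 (reflect across v@2): 8 holes -> [(2, 0), (2, 1), (2, 2), (2, 3), (3, 0), (3, 1), (3, 2), (3, 3)]
Unfold 4 (reflect across h@2): 16 holes -> [(0, 0), (0, 1), (0, 2), (0, 3), (1, 0), (1, 1), (1, 2), (1, 3), (2, 0), (2, 1), (2, 2), (2, 3), (3, 0), (3, 1), (3, 2), (3, 3)]
Unfold 5 (reflect across h@4): 32 holes -> [(0, 0), (0, 1), (0, 2), (0, 3), (1, 0), (1, 1), (1, 2), (1, 3), (2, 0), (2, 1), (2, 2), (2, 3), (3, 0), (3, 1), (3, 2), (3, 3), (4, 0), (4, 1), (4, 2), (4, 3), (5, 0), (5, 1), (5, 2), (5, 3), (6, 0), (6, 1), (6, 2), (6, 3), (7, 0), (7, 1), (7, 2), (7, 3)]
Holes: [(0, 0), (0, 1), (0, 2), (0, 3), (1, 0), (1, 1), (1, 2), (1, 3), (2, 0), (2, 1), (2, 2), (2, 3), (3, 0), (3, 1), (3, 2), (3, 3), (4, 0), (4, 1), (4, 2), (4, 3), (5, 0), (5, 1), (5, 2), (5, 3), (6, 0), (6, 1), (6, 2), (6, 3), (7, 0), (7, 1), (7, 2), (7, 3)]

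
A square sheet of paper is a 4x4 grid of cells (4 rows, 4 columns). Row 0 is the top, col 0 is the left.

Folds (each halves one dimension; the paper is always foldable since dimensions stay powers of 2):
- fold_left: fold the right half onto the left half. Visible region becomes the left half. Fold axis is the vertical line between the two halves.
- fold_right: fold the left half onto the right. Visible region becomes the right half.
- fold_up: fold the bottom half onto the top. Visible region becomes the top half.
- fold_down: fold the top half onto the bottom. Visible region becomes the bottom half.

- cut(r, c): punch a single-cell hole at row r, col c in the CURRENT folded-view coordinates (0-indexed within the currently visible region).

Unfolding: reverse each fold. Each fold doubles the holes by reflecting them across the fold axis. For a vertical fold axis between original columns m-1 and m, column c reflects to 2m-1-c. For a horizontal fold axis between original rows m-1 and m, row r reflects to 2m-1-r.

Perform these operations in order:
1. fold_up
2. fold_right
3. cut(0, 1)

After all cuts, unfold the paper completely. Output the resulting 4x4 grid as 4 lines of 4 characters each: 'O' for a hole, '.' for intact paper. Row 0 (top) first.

Answer: O..O
....
....
O..O

Derivation:
Op 1 fold_up: fold axis h@2; visible region now rows[0,2) x cols[0,4) = 2x4
Op 2 fold_right: fold axis v@2; visible region now rows[0,2) x cols[2,4) = 2x2
Op 3 cut(0, 1): punch at orig (0,3); cuts so far [(0, 3)]; region rows[0,2) x cols[2,4) = 2x2
Unfold 1 (reflect across v@2): 2 holes -> [(0, 0), (0, 3)]
Unfold 2 (reflect across h@2): 4 holes -> [(0, 0), (0, 3), (3, 0), (3, 3)]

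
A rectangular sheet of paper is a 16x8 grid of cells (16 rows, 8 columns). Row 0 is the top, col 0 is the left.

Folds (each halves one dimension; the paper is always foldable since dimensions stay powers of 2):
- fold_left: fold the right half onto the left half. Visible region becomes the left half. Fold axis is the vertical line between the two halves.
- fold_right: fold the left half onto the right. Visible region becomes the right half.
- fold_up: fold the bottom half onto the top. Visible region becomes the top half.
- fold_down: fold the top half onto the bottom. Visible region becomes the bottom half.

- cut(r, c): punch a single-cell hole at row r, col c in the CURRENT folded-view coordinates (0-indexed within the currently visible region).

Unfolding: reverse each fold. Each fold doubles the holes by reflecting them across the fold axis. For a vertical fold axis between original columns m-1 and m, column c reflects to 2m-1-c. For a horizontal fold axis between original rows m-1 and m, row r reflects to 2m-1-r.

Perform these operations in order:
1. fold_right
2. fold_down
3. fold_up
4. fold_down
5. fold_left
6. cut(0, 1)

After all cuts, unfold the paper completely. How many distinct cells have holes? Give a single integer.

Op 1 fold_right: fold axis v@4; visible region now rows[0,16) x cols[4,8) = 16x4
Op 2 fold_down: fold axis h@8; visible region now rows[8,16) x cols[4,8) = 8x4
Op 3 fold_up: fold axis h@12; visible region now rows[8,12) x cols[4,8) = 4x4
Op 4 fold_down: fold axis h@10; visible region now rows[10,12) x cols[4,8) = 2x4
Op 5 fold_left: fold axis v@6; visible region now rows[10,12) x cols[4,6) = 2x2
Op 6 cut(0, 1): punch at orig (10,5); cuts so far [(10, 5)]; region rows[10,12) x cols[4,6) = 2x2
Unfold 1 (reflect across v@6): 2 holes -> [(10, 5), (10, 6)]
Unfold 2 (reflect across h@10): 4 holes -> [(9, 5), (9, 6), (10, 5), (10, 6)]
Unfold 3 (reflect across h@12): 8 holes -> [(9, 5), (9, 6), (10, 5), (10, 6), (13, 5), (13, 6), (14, 5), (14, 6)]
Unfold 4 (reflect across h@8): 16 holes -> [(1, 5), (1, 6), (2, 5), (2, 6), (5, 5), (5, 6), (6, 5), (6, 6), (9, 5), (9, 6), (10, 5), (10, 6), (13, 5), (13, 6), (14, 5), (14, 6)]
Unfold 5 (reflect across v@4): 32 holes -> [(1, 1), (1, 2), (1, 5), (1, 6), (2, 1), (2, 2), (2, 5), (2, 6), (5, 1), (5, 2), (5, 5), (5, 6), (6, 1), (6, 2), (6, 5), (6, 6), (9, 1), (9, 2), (9, 5), (9, 6), (10, 1), (10, 2), (10, 5), (10, 6), (13, 1), (13, 2), (13, 5), (13, 6), (14, 1), (14, 2), (14, 5), (14, 6)]

Answer: 32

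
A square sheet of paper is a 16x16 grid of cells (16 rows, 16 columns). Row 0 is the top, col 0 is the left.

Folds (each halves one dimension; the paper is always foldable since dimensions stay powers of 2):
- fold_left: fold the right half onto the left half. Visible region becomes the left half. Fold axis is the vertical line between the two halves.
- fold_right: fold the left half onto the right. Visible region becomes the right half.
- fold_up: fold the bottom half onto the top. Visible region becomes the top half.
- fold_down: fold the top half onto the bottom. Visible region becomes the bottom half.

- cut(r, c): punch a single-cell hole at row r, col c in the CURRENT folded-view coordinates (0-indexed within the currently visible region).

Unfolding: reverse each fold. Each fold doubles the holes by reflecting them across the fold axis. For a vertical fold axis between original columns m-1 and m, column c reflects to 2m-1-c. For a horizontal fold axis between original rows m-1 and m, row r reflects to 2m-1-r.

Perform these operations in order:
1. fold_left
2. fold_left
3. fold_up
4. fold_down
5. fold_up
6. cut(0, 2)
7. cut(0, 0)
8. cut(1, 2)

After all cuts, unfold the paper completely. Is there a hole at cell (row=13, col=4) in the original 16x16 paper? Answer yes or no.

Answer: no

Derivation:
Op 1 fold_left: fold axis v@8; visible region now rows[0,16) x cols[0,8) = 16x8
Op 2 fold_left: fold axis v@4; visible region now rows[0,16) x cols[0,4) = 16x4
Op 3 fold_up: fold axis h@8; visible region now rows[0,8) x cols[0,4) = 8x4
Op 4 fold_down: fold axis h@4; visible region now rows[4,8) x cols[0,4) = 4x4
Op 5 fold_up: fold axis h@6; visible region now rows[4,6) x cols[0,4) = 2x4
Op 6 cut(0, 2): punch at orig (4,2); cuts so far [(4, 2)]; region rows[4,6) x cols[0,4) = 2x4
Op 7 cut(0, 0): punch at orig (4,0); cuts so far [(4, 0), (4, 2)]; region rows[4,6) x cols[0,4) = 2x4
Op 8 cut(1, 2): punch at orig (5,2); cuts so far [(4, 0), (4, 2), (5, 2)]; region rows[4,6) x cols[0,4) = 2x4
Unfold 1 (reflect across h@6): 6 holes -> [(4, 0), (4, 2), (5, 2), (6, 2), (7, 0), (7, 2)]
Unfold 2 (reflect across h@4): 12 holes -> [(0, 0), (0, 2), (1, 2), (2, 2), (3, 0), (3, 2), (4, 0), (4, 2), (5, 2), (6, 2), (7, 0), (7, 2)]
Unfold 3 (reflect across h@8): 24 holes -> [(0, 0), (0, 2), (1, 2), (2, 2), (3, 0), (3, 2), (4, 0), (4, 2), (5, 2), (6, 2), (7, 0), (7, 2), (8, 0), (8, 2), (9, 2), (10, 2), (11, 0), (11, 2), (12, 0), (12, 2), (13, 2), (14, 2), (15, 0), (15, 2)]
Unfold 4 (reflect across v@4): 48 holes -> [(0, 0), (0, 2), (0, 5), (0, 7), (1, 2), (1, 5), (2, 2), (2, 5), (3, 0), (3, 2), (3, 5), (3, 7), (4, 0), (4, 2), (4, 5), (4, 7), (5, 2), (5, 5), (6, 2), (6, 5), (7, 0), (7, 2), (7, 5), (7, 7), (8, 0), (8, 2), (8, 5), (8, 7), (9, 2), (9, 5), (10, 2), (10, 5), (11, 0), (11, 2), (11, 5), (11, 7), (12, 0), (12, 2), (12, 5), (12, 7), (13, 2), (13, 5), (14, 2), (14, 5), (15, 0), (15, 2), (15, 5), (15, 7)]
Unfold 5 (reflect across v@8): 96 holes -> [(0, 0), (0, 2), (0, 5), (0, 7), (0, 8), (0, 10), (0, 13), (0, 15), (1, 2), (1, 5), (1, 10), (1, 13), (2, 2), (2, 5), (2, 10), (2, 13), (3, 0), (3, 2), (3, 5), (3, 7), (3, 8), (3, 10), (3, 13), (3, 15), (4, 0), (4, 2), (4, 5), (4, 7), (4, 8), (4, 10), (4, 13), (4, 15), (5, 2), (5, 5), (5, 10), (5, 13), (6, 2), (6, 5), (6, 10), (6, 13), (7, 0), (7, 2), (7, 5), (7, 7), (7, 8), (7, 10), (7, 13), (7, 15), (8, 0), (8, 2), (8, 5), (8, 7), (8, 8), (8, 10), (8, 13), (8, 15), (9, 2), (9, 5), (9, 10), (9, 13), (10, 2), (10, 5), (10, 10), (10, 13), (11, 0), (11, 2), (11, 5), (11, 7), (11, 8), (11, 10), (11, 13), (11, 15), (12, 0), (12, 2), (12, 5), (12, 7), (12, 8), (12, 10), (12, 13), (12, 15), (13, 2), (13, 5), (13, 10), (13, 13), (14, 2), (14, 5), (14, 10), (14, 13), (15, 0), (15, 2), (15, 5), (15, 7), (15, 8), (15, 10), (15, 13), (15, 15)]
Holes: [(0, 0), (0, 2), (0, 5), (0, 7), (0, 8), (0, 10), (0, 13), (0, 15), (1, 2), (1, 5), (1, 10), (1, 13), (2, 2), (2, 5), (2, 10), (2, 13), (3, 0), (3, 2), (3, 5), (3, 7), (3, 8), (3, 10), (3, 13), (3, 15), (4, 0), (4, 2), (4, 5), (4, 7), (4, 8), (4, 10), (4, 13), (4, 15), (5, 2), (5, 5), (5, 10), (5, 13), (6, 2), (6, 5), (6, 10), (6, 13), (7, 0), (7, 2), (7, 5), (7, 7), (7, 8), (7, 10), (7, 13), (7, 15), (8, 0), (8, 2), (8, 5), (8, 7), (8, 8), (8, 10), (8, 13), (8, 15), (9, 2), (9, 5), (9, 10), (9, 13), (10, 2), (10, 5), (10, 10), (10, 13), (11, 0), (11, 2), (11, 5), (11, 7), (11, 8), (11, 10), (11, 13), (11, 15), (12, 0), (12, 2), (12, 5), (12, 7), (12, 8), (12, 10), (12, 13), (12, 15), (13, 2), (13, 5), (13, 10), (13, 13), (14, 2), (14, 5), (14, 10), (14, 13), (15, 0), (15, 2), (15, 5), (15, 7), (15, 8), (15, 10), (15, 13), (15, 15)]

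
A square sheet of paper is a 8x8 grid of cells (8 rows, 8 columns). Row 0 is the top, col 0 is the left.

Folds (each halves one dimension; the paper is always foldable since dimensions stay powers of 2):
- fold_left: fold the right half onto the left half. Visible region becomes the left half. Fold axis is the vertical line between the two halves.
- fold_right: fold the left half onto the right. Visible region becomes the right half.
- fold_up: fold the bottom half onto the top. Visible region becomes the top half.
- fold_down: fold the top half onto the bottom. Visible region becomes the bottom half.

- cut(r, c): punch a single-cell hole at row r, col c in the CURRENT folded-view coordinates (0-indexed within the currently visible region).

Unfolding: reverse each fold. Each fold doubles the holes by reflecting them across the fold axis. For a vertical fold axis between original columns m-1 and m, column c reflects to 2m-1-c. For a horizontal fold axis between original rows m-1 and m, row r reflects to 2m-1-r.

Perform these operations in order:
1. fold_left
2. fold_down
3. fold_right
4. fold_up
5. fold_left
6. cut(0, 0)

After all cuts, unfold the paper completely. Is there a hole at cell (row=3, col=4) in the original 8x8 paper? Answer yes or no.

Answer: yes

Derivation:
Op 1 fold_left: fold axis v@4; visible region now rows[0,8) x cols[0,4) = 8x4
Op 2 fold_down: fold axis h@4; visible region now rows[4,8) x cols[0,4) = 4x4
Op 3 fold_right: fold axis v@2; visible region now rows[4,8) x cols[2,4) = 4x2
Op 4 fold_up: fold axis h@6; visible region now rows[4,6) x cols[2,4) = 2x2
Op 5 fold_left: fold axis v@3; visible region now rows[4,6) x cols[2,3) = 2x1
Op 6 cut(0, 0): punch at orig (4,2); cuts so far [(4, 2)]; region rows[4,6) x cols[2,3) = 2x1
Unfold 1 (reflect across v@3): 2 holes -> [(4, 2), (4, 3)]
Unfold 2 (reflect across h@6): 4 holes -> [(4, 2), (4, 3), (7, 2), (7, 3)]
Unfold 3 (reflect across v@2): 8 holes -> [(4, 0), (4, 1), (4, 2), (4, 3), (7, 0), (7, 1), (7, 2), (7, 3)]
Unfold 4 (reflect across h@4): 16 holes -> [(0, 0), (0, 1), (0, 2), (0, 3), (3, 0), (3, 1), (3, 2), (3, 3), (4, 0), (4, 1), (4, 2), (4, 3), (7, 0), (7, 1), (7, 2), (7, 3)]
Unfold 5 (reflect across v@4): 32 holes -> [(0, 0), (0, 1), (0, 2), (0, 3), (0, 4), (0, 5), (0, 6), (0, 7), (3, 0), (3, 1), (3, 2), (3, 3), (3, 4), (3, 5), (3, 6), (3, 7), (4, 0), (4, 1), (4, 2), (4, 3), (4, 4), (4, 5), (4, 6), (4, 7), (7, 0), (7, 1), (7, 2), (7, 3), (7, 4), (7, 5), (7, 6), (7, 7)]
Holes: [(0, 0), (0, 1), (0, 2), (0, 3), (0, 4), (0, 5), (0, 6), (0, 7), (3, 0), (3, 1), (3, 2), (3, 3), (3, 4), (3, 5), (3, 6), (3, 7), (4, 0), (4, 1), (4, 2), (4, 3), (4, 4), (4, 5), (4, 6), (4, 7), (7, 0), (7, 1), (7, 2), (7, 3), (7, 4), (7, 5), (7, 6), (7, 7)]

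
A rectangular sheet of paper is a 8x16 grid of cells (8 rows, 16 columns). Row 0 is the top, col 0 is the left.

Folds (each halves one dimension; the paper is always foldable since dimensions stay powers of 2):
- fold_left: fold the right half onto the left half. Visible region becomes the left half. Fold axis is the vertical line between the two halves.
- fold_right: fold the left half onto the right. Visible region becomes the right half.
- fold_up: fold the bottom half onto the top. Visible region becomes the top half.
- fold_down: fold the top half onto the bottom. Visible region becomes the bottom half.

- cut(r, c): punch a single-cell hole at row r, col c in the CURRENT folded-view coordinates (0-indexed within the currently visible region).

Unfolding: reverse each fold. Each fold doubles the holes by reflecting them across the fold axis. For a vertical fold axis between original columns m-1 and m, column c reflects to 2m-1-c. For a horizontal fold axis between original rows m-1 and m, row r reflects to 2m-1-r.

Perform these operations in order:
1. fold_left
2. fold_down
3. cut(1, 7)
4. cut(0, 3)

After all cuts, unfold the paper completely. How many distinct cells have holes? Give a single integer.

Answer: 8

Derivation:
Op 1 fold_left: fold axis v@8; visible region now rows[0,8) x cols[0,8) = 8x8
Op 2 fold_down: fold axis h@4; visible region now rows[4,8) x cols[0,8) = 4x8
Op 3 cut(1, 7): punch at orig (5,7); cuts so far [(5, 7)]; region rows[4,8) x cols[0,8) = 4x8
Op 4 cut(0, 3): punch at orig (4,3); cuts so far [(4, 3), (5, 7)]; region rows[4,8) x cols[0,8) = 4x8
Unfold 1 (reflect across h@4): 4 holes -> [(2, 7), (3, 3), (4, 3), (5, 7)]
Unfold 2 (reflect across v@8): 8 holes -> [(2, 7), (2, 8), (3, 3), (3, 12), (4, 3), (4, 12), (5, 7), (5, 8)]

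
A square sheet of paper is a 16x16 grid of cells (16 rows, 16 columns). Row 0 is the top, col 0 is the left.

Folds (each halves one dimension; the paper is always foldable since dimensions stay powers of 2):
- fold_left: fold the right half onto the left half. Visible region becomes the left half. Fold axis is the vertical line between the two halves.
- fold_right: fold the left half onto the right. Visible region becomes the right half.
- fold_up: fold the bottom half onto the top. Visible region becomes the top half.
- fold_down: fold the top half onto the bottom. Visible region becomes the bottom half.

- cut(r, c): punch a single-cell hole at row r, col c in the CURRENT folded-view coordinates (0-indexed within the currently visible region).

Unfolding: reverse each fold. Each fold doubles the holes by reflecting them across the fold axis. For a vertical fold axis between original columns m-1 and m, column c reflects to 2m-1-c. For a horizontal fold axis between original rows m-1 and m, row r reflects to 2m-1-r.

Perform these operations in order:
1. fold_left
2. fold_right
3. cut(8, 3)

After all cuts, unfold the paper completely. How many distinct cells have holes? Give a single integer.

Answer: 4

Derivation:
Op 1 fold_left: fold axis v@8; visible region now rows[0,16) x cols[0,8) = 16x8
Op 2 fold_right: fold axis v@4; visible region now rows[0,16) x cols[4,8) = 16x4
Op 3 cut(8, 3): punch at orig (8,7); cuts so far [(8, 7)]; region rows[0,16) x cols[4,8) = 16x4
Unfold 1 (reflect across v@4): 2 holes -> [(8, 0), (8, 7)]
Unfold 2 (reflect across v@8): 4 holes -> [(8, 0), (8, 7), (8, 8), (8, 15)]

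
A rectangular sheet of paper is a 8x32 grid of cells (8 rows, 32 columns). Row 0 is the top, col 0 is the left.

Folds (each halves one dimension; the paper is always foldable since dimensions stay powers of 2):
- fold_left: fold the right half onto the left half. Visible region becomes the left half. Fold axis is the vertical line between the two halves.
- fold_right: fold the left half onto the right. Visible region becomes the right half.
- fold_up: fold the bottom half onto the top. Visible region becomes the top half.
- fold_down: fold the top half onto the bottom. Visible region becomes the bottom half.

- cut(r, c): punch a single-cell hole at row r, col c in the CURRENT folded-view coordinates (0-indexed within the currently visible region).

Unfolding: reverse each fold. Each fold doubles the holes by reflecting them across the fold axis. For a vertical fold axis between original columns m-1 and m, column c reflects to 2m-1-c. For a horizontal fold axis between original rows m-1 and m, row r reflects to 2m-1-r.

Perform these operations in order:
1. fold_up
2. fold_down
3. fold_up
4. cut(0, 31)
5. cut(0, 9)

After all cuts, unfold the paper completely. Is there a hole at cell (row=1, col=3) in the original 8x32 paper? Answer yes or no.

Op 1 fold_up: fold axis h@4; visible region now rows[0,4) x cols[0,32) = 4x32
Op 2 fold_down: fold axis h@2; visible region now rows[2,4) x cols[0,32) = 2x32
Op 3 fold_up: fold axis h@3; visible region now rows[2,3) x cols[0,32) = 1x32
Op 4 cut(0, 31): punch at orig (2,31); cuts so far [(2, 31)]; region rows[2,3) x cols[0,32) = 1x32
Op 5 cut(0, 9): punch at orig (2,9); cuts so far [(2, 9), (2, 31)]; region rows[2,3) x cols[0,32) = 1x32
Unfold 1 (reflect across h@3): 4 holes -> [(2, 9), (2, 31), (3, 9), (3, 31)]
Unfold 2 (reflect across h@2): 8 holes -> [(0, 9), (0, 31), (1, 9), (1, 31), (2, 9), (2, 31), (3, 9), (3, 31)]
Unfold 3 (reflect across h@4): 16 holes -> [(0, 9), (0, 31), (1, 9), (1, 31), (2, 9), (2, 31), (3, 9), (3, 31), (4, 9), (4, 31), (5, 9), (5, 31), (6, 9), (6, 31), (7, 9), (7, 31)]
Holes: [(0, 9), (0, 31), (1, 9), (1, 31), (2, 9), (2, 31), (3, 9), (3, 31), (4, 9), (4, 31), (5, 9), (5, 31), (6, 9), (6, 31), (7, 9), (7, 31)]

Answer: no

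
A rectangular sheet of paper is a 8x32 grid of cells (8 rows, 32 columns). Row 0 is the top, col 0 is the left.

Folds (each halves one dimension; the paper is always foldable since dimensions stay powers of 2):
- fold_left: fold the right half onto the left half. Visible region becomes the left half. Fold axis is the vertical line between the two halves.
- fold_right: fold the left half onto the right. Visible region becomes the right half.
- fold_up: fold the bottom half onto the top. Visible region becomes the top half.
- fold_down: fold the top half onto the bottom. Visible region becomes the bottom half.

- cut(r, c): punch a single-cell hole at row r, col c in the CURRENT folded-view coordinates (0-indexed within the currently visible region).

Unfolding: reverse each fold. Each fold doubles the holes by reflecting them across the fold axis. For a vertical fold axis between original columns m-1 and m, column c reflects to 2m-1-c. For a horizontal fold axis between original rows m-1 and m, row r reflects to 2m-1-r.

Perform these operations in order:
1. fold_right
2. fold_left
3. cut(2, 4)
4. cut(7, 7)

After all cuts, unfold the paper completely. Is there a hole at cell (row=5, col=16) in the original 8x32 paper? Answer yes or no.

Answer: no

Derivation:
Op 1 fold_right: fold axis v@16; visible region now rows[0,8) x cols[16,32) = 8x16
Op 2 fold_left: fold axis v@24; visible region now rows[0,8) x cols[16,24) = 8x8
Op 3 cut(2, 4): punch at orig (2,20); cuts so far [(2, 20)]; region rows[0,8) x cols[16,24) = 8x8
Op 4 cut(7, 7): punch at orig (7,23); cuts so far [(2, 20), (7, 23)]; region rows[0,8) x cols[16,24) = 8x8
Unfold 1 (reflect across v@24): 4 holes -> [(2, 20), (2, 27), (7, 23), (7, 24)]
Unfold 2 (reflect across v@16): 8 holes -> [(2, 4), (2, 11), (2, 20), (2, 27), (7, 7), (7, 8), (7, 23), (7, 24)]
Holes: [(2, 4), (2, 11), (2, 20), (2, 27), (7, 7), (7, 8), (7, 23), (7, 24)]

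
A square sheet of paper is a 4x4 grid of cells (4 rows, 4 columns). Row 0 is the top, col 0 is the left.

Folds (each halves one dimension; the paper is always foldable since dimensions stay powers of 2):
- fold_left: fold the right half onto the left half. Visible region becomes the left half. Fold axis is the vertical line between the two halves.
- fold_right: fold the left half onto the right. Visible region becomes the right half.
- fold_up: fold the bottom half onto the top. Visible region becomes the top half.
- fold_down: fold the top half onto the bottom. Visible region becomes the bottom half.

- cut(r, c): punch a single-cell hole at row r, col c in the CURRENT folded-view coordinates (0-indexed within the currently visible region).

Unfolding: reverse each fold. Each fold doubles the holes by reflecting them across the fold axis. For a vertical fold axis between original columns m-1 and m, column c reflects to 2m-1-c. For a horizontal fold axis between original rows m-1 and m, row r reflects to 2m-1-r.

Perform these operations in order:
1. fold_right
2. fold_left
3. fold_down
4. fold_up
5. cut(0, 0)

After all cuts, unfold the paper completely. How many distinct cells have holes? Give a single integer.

Op 1 fold_right: fold axis v@2; visible region now rows[0,4) x cols[2,4) = 4x2
Op 2 fold_left: fold axis v@3; visible region now rows[0,4) x cols[2,3) = 4x1
Op 3 fold_down: fold axis h@2; visible region now rows[2,4) x cols[2,3) = 2x1
Op 4 fold_up: fold axis h@3; visible region now rows[2,3) x cols[2,3) = 1x1
Op 5 cut(0, 0): punch at orig (2,2); cuts so far [(2, 2)]; region rows[2,3) x cols[2,3) = 1x1
Unfold 1 (reflect across h@3): 2 holes -> [(2, 2), (3, 2)]
Unfold 2 (reflect across h@2): 4 holes -> [(0, 2), (1, 2), (2, 2), (3, 2)]
Unfold 3 (reflect across v@3): 8 holes -> [(0, 2), (0, 3), (1, 2), (1, 3), (2, 2), (2, 3), (3, 2), (3, 3)]
Unfold 4 (reflect across v@2): 16 holes -> [(0, 0), (0, 1), (0, 2), (0, 3), (1, 0), (1, 1), (1, 2), (1, 3), (2, 0), (2, 1), (2, 2), (2, 3), (3, 0), (3, 1), (3, 2), (3, 3)]

Answer: 16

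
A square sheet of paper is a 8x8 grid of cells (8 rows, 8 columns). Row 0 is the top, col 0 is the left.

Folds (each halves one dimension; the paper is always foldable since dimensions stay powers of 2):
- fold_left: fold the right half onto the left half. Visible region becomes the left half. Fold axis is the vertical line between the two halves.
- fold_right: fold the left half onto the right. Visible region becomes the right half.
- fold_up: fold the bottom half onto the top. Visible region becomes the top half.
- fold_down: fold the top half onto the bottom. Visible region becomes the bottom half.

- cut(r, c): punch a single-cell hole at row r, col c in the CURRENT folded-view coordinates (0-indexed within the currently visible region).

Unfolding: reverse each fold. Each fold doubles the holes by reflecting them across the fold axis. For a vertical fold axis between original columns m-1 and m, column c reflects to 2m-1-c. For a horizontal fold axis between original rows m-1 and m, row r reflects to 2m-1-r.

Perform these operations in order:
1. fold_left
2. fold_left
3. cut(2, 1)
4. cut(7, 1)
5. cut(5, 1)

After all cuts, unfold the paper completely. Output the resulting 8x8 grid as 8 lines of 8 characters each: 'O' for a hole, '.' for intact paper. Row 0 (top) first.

Answer: ........
........
.OO..OO.
........
........
.OO..OO.
........
.OO..OO.

Derivation:
Op 1 fold_left: fold axis v@4; visible region now rows[0,8) x cols[0,4) = 8x4
Op 2 fold_left: fold axis v@2; visible region now rows[0,8) x cols[0,2) = 8x2
Op 3 cut(2, 1): punch at orig (2,1); cuts so far [(2, 1)]; region rows[0,8) x cols[0,2) = 8x2
Op 4 cut(7, 1): punch at orig (7,1); cuts so far [(2, 1), (7, 1)]; region rows[0,8) x cols[0,2) = 8x2
Op 5 cut(5, 1): punch at orig (5,1); cuts so far [(2, 1), (5, 1), (7, 1)]; region rows[0,8) x cols[0,2) = 8x2
Unfold 1 (reflect across v@2): 6 holes -> [(2, 1), (2, 2), (5, 1), (5, 2), (7, 1), (7, 2)]
Unfold 2 (reflect across v@4): 12 holes -> [(2, 1), (2, 2), (2, 5), (2, 6), (5, 1), (5, 2), (5, 5), (5, 6), (7, 1), (7, 2), (7, 5), (7, 6)]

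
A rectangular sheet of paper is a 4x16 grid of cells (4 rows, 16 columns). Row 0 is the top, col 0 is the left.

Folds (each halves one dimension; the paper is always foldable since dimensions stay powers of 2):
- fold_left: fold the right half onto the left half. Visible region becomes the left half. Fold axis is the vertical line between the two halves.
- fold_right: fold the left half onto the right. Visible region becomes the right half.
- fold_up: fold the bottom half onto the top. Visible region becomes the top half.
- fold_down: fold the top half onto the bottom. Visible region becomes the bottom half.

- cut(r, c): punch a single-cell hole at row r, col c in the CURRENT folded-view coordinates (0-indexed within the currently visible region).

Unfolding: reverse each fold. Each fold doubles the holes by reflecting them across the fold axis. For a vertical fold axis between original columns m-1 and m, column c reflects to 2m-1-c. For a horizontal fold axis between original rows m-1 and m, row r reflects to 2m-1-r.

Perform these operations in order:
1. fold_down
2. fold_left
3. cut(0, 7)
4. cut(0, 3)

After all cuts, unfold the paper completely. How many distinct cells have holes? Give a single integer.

Answer: 8

Derivation:
Op 1 fold_down: fold axis h@2; visible region now rows[2,4) x cols[0,16) = 2x16
Op 2 fold_left: fold axis v@8; visible region now rows[2,4) x cols[0,8) = 2x8
Op 3 cut(0, 7): punch at orig (2,7); cuts so far [(2, 7)]; region rows[2,4) x cols[0,8) = 2x8
Op 4 cut(0, 3): punch at orig (2,3); cuts so far [(2, 3), (2, 7)]; region rows[2,4) x cols[0,8) = 2x8
Unfold 1 (reflect across v@8): 4 holes -> [(2, 3), (2, 7), (2, 8), (2, 12)]
Unfold 2 (reflect across h@2): 8 holes -> [(1, 3), (1, 7), (1, 8), (1, 12), (2, 3), (2, 7), (2, 8), (2, 12)]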